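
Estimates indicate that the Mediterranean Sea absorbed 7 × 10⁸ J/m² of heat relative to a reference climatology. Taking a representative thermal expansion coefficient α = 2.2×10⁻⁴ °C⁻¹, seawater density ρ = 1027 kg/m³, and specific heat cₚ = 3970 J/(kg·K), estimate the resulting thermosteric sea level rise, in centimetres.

Δh ≈ 3.78 cm

Δh = αQ/(ρcₚ) = 2.2×10⁻⁴ × 7×10⁸ / (1027 × 3970) ≈ 0.037771 m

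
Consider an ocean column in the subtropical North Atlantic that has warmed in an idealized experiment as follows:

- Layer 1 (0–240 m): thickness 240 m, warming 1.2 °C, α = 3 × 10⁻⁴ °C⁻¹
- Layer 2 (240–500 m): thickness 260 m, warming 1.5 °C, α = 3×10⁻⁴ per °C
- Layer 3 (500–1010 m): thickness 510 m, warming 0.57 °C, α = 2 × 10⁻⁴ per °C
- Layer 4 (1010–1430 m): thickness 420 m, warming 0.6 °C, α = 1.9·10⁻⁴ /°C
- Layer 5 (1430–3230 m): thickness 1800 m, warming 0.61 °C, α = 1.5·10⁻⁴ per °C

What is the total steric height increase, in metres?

0–240 m: 240 × 3×10⁻⁴ × 1.2 = 0.08640 m
Layer 2: 260 × 3×10⁻⁴ × 1.5 = 0.11700 m
Layer 3: 510 × 2×10⁻⁴ × 0.57 = 0.05814 m
Layer 4: 1.9×10⁻⁴ × 0.6 × 420 = 0.04788 m
1800 × 0.61 × 1.5×10⁻⁴ = 0.16470 m
Δh = 0.08640 + 0.11700 + 0.05814 + 0.04788 + 0.16470 = 0.47412 m

0.474 m of thermosteric rise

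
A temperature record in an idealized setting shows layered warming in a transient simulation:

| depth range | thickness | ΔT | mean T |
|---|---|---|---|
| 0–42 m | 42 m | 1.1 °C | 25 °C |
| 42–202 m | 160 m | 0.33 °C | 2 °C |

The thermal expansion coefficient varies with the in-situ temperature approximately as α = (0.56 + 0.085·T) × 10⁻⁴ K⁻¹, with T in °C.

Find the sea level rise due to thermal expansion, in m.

about 0.016 m

Layer 1: α = (0.56 + 0.085×25)×10⁻⁴ = 2.685×10⁻⁴ K⁻¹
Layer 2: α = (0.56 + 0.085×2)×10⁻⁴ = 0.73×10⁻⁴ K⁻¹
0–42 m: 2.685×10⁻⁴ × 42 × 1.1 = 0.0124047 m
Layer 2: 160 × 0.73×10⁻⁴ × 0.33 = 0.0038544 m
Δh = 0.0124047 + 0.0038544 = 0.0162591 m ≈ 0.016 m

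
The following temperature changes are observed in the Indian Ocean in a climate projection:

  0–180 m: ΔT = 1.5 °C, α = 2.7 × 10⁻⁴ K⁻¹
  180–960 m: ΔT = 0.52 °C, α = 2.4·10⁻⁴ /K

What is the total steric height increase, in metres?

Layer 1: 1.5 × 180 × 2.7×10⁻⁴ = 0.07290 m
180–960 m: 0.52 × 2.4×10⁻⁴ × 780 = 0.097344 m
Δh = 0.07290 + 0.097344 = 0.170244 m

0.170 m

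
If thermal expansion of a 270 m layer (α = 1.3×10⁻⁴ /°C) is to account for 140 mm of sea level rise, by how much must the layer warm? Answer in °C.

3.99 °C

ΔT = Δh/(αH) = 0.14 / (1.3×10⁻⁴ × 270) ≈ 3.989 °C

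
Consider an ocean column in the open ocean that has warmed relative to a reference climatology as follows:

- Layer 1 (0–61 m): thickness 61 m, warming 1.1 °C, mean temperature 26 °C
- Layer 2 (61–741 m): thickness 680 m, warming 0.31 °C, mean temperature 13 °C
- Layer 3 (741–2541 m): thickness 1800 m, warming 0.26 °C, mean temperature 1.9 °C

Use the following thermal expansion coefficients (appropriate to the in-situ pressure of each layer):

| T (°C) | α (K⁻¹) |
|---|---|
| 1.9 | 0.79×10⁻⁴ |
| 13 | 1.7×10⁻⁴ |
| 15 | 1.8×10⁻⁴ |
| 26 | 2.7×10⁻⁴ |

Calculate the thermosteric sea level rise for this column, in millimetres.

Layer 1 at 26 °C → α = 2.7×10⁻⁴ K⁻¹
Layer 2 at 13 °C → α = 1.7×10⁻⁴ K⁻¹
Layer 3 at 1.9 °C → α = 0.79×10⁻⁴ K⁻¹
61 × 2.7×10⁻⁴ × 1.1 = 0.018117 m
0.31 × 680 × 1.7×10⁻⁴ = 0.035836 m
0.79×10⁻⁴ × 0.26 × 1800 = 0.036972 m
Δh = 0.018117 + 0.035836 + 0.036972 = 0.090925 m

Δh ≈ 91 mm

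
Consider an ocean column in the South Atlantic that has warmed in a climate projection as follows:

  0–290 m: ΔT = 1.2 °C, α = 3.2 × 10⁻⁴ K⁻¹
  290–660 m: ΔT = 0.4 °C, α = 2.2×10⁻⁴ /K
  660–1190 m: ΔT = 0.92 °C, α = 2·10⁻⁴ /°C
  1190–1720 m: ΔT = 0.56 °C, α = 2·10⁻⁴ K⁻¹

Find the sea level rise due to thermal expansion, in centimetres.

30.1 cm

Layer 1: 290 × 3.2×10⁻⁴ × 1.2 = 0.11136 m
Layer 2: 2.2×10⁻⁴ × 0.4 × 370 = 0.03256 m
660–1190 m: 530 × 2×10⁻⁴ × 0.92 = 0.09752 m
530 × 2×10⁻⁴ × 0.56 = 0.05936 m
Δh = 0.11136 + 0.03256 + 0.09752 + 0.05936 = 0.30080 m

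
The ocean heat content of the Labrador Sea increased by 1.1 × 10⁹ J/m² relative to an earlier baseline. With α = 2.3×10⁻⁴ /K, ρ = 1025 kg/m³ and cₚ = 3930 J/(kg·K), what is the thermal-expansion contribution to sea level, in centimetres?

about 6.3 cm

Δh = αQ/(ρcₚ) = 2.3×10⁻⁴ × 1.1×10⁹ / (1025 × 3930) ≈ 0.062806 m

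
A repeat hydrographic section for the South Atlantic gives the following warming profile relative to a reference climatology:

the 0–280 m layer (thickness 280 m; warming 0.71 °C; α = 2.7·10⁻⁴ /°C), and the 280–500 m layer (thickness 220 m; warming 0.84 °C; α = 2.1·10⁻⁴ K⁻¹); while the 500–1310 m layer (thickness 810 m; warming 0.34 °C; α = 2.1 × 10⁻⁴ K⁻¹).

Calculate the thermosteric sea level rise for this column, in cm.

0–280 m: 0.71 × 2.7×10⁻⁴ × 280 = 0.053676 m
280–500 m: 0.84 × 220 × 2.1×10⁻⁴ = 0.038808 m
Layer 3: 810 × 2.1×10⁻⁴ × 0.34 = 0.057834 m
Δh = 0.053676 + 0.038808 + 0.057834 = 0.150318 m

15.0 cm of thermosteric rise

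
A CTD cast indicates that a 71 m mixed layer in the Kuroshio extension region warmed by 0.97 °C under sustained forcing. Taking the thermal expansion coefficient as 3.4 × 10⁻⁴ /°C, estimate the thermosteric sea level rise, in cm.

Δh = 2.34 cm

Δh = αΔT·H = 3.4×10⁻⁴ × 0.97 × 71 = 0.0234158 m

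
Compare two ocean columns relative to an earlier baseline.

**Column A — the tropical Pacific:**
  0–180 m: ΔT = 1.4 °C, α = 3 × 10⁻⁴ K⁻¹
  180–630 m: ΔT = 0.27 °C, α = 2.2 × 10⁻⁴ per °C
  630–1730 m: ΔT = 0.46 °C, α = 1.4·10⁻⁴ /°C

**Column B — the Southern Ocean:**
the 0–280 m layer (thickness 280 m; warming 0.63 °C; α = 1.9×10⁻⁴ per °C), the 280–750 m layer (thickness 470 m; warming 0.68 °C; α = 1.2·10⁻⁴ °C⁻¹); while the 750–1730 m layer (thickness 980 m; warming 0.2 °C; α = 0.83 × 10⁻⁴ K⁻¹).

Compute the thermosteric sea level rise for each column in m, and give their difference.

A 0–180 m: 3×10⁻⁴ × 180 × 1.4 = 0.07560 m
A 180–630 m: 0.27 × 2.2×10⁻⁴ × 450 = 0.02673 m
A 630–1730 m: 1100 × 0.46 × 1.4×10⁻⁴ = 0.07084 m
A total: 0.17317 m
B 0–280 m: 0.63 × 1.9×10⁻⁴ × 280 = 0.033516 m
B Layer 2: 0.68 × 1.2×10⁻⁴ × 470 = 0.038352 m
B Layer 3: 980 × 0.2 × 0.83×10⁻⁴ = 0.016268 m
B total: 0.088136 m
Difference: 0.17317 − 0.088136 = 0.085034 m

A: 0.173 m; B: 0.0881 m; difference 0.0850 m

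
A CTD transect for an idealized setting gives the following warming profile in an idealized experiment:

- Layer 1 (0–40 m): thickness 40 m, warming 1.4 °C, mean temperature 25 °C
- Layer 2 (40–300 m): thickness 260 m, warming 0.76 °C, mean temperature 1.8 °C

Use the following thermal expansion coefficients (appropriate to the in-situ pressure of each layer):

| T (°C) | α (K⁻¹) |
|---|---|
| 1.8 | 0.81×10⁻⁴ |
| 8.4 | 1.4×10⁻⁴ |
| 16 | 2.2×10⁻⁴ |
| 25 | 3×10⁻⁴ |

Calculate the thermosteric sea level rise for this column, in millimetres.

32.8 mm of thermosteric rise

Layer 1 at 25 °C → α = 3×10⁻⁴ K⁻¹
Layer 2 at 1.8 °C → α = 0.81×10⁻⁴ K⁻¹
3×10⁻⁴ × 1.4 × 40 = 0.01680 m
Layer 2: 0.81×10⁻⁴ × 260 × 0.76 = 0.0160056 m
Δh = 0.01680 + 0.0160056 = 0.0328056 m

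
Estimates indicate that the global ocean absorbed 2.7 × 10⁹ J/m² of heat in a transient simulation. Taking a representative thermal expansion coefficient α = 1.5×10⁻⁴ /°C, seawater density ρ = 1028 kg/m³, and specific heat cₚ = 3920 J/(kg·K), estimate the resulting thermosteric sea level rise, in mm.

Δh = αQ/(ρcₚ) = 1.5×10⁻⁴ × 2.7×10⁹ / (1028 × 3920) ≈ 0.10050 m

about 101 mm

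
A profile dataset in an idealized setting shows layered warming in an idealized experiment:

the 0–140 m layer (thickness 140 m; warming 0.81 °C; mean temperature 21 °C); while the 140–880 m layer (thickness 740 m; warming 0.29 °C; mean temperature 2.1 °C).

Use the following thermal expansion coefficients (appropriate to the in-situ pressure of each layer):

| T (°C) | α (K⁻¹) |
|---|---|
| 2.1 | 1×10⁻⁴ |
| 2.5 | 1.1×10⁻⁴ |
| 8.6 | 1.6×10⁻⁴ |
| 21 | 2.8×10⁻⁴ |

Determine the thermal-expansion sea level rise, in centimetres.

5.32 cm

Layer 1 at 21 °C → α = 2.8×10⁻⁴ K⁻¹
Layer 2 at 2.1 °C → α = 1×10⁻⁴ K⁻¹
Layer 1: 2.8×10⁻⁴ × 140 × 0.81 = 0.031752 m
140–880 m: 740 × 0.29 × 1×10⁻⁴ = 0.02146 m
Δh = 0.031752 + 0.02146 = 0.053212 m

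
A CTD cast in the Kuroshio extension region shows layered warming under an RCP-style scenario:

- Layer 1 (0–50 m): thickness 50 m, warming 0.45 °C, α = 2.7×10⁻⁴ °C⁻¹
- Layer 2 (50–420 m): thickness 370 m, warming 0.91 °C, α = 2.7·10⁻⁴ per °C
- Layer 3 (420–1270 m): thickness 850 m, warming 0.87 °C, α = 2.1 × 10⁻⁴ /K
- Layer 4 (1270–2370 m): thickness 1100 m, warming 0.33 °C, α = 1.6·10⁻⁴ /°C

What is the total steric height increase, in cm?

Δh ≈ 31.0 cm

50 × 2.7×10⁻⁴ × 0.45 = 0.006075 m
Layer 2: 370 × 0.91 × 2.7×10⁻⁴ = 0.090909 m
850 × 2.1×10⁻⁴ × 0.87 = 0.155295 m
Layer 4: 0.33 × 1100 × 1.6×10⁻⁴ = 0.05808 m
Δh = 0.006075 + 0.090909 + 0.155295 + 0.05808 = 0.310359 m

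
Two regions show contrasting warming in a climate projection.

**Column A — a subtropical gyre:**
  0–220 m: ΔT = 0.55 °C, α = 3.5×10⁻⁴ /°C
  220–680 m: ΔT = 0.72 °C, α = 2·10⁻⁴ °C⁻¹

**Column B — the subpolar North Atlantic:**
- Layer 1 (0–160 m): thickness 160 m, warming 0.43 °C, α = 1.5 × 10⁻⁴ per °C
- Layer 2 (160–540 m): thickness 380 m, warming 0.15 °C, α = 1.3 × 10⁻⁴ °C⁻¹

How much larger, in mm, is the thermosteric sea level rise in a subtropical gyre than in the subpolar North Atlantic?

A 3.5×10⁻⁴ × 220 × 0.55 = 0.04235 m
A Layer 2: 0.72 × 460 × 2×10⁻⁴ = 0.06624 m
A total: 0.10859 m
B Layer 1: 1.5×10⁻⁴ × 0.43 × 160 = 0.01032 m
B 160–540 m: 380 × 0.15 × 1.3×10⁻⁴ = 0.00741 m
B total: 0.01773 m
Difference: 0.10859 − 0.01773 = 0.09086 m

Δh_A − Δh_B ≈ 91 mm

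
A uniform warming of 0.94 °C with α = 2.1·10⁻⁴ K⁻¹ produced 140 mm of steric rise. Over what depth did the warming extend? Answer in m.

H ≈ 710 m

H = Δh/(αΔT) = 0.14 / (2.1×10⁻⁴ × 0.94) ≈ 709.2 m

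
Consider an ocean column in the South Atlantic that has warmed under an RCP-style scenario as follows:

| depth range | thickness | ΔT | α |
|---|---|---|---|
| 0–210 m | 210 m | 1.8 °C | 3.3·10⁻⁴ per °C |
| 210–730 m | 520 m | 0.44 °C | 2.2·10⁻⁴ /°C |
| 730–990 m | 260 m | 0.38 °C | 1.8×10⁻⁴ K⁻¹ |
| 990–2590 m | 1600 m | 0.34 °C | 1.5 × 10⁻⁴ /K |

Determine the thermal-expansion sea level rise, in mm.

Δh ≈ 270 mm

210 × 3.3×10⁻⁴ × 1.8 = 0.12474 m
Layer 2: 2.2×10⁻⁴ × 0.44 × 520 = 0.050336 m
730–990 m: 260 × 0.38 × 1.8×10⁻⁴ = 0.017784 m
Layer 4: 1.5×10⁻⁴ × 1600 × 0.34 = 0.08160 m
Δh = 0.12474 + 0.050336 + 0.017784 + 0.08160 = 0.27446 m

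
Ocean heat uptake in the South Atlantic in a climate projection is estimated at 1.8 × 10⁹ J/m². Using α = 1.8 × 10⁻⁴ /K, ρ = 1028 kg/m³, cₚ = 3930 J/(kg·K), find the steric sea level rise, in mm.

Δh ≈ 80.2 mm

Δh = αQ/(ρcₚ) = 1.8×10⁻⁴ × 1.8×10⁹ / (1028 × 3930) ≈ 0.080197 m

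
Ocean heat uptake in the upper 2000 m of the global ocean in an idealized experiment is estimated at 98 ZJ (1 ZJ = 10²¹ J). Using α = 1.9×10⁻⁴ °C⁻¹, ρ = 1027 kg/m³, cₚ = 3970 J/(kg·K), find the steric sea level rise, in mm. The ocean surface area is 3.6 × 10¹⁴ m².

Per unit area: Q = 98×10²¹ / (3.6×10¹⁴) ≈ 2.722×10⁸ J/m²
Δh = αQ/(ρcₚ) = 1.9×10⁻⁴ × 2.722×10⁸ / (1027 × 3970) ≈ 0.012685 m

Δh ≈ 12.7 mm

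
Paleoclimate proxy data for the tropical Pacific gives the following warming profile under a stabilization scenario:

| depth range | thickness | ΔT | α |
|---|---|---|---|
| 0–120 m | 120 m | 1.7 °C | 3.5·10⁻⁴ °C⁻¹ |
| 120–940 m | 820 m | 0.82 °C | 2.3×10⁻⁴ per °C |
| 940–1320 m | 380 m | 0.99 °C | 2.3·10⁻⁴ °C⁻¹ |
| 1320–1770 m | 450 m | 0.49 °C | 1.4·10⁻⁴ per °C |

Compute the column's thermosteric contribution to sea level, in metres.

3.5×10⁻⁴ × 120 × 1.7 = 0.07140 m
Layer 2: 2.3×10⁻⁴ × 820 × 0.82 = 0.154652 m
Layer 3: 380 × 0.99 × 2.3×10⁻⁴ = 0.086526 m
1320–1770 m: 1.4×10⁻⁴ × 0.49 × 450 = 0.03087 m
Δh = 0.07140 + 0.154652 + 0.086526 + 0.03087 = 0.343448 m ≈ 0.343 m

0.343 m of thermosteric rise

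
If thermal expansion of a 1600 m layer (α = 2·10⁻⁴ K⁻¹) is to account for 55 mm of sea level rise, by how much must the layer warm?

ΔT ≈ 0.172 K

ΔT = Δh/(αH) = 0.055 / (2×10⁻⁴ × 1600) ≈ 0.1719 K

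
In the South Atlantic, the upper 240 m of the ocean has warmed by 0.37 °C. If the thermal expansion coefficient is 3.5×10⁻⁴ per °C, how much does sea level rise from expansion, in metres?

Δh = αΔT·H = 3.5×10⁻⁴ × 0.37 × 240 = 0.03108 m

about 0.0311 m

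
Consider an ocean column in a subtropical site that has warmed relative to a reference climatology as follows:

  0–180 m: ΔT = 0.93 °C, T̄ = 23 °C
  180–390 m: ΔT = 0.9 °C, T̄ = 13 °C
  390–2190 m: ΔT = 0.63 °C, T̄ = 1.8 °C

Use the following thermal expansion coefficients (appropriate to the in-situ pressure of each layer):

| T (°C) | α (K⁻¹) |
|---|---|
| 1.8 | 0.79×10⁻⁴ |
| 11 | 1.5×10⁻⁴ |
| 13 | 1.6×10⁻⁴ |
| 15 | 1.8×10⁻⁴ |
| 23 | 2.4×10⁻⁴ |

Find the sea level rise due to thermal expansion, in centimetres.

about 16.0 cm

Layer 1 at 23 °C → α = 2.4×10⁻⁴ K⁻¹
Layer 2 at 13 °C → α = 1.6×10⁻⁴ K⁻¹
Layer 3 at 1.8 °C → α = 0.79×10⁻⁴ K⁻¹
180 × 2.4×10⁻⁴ × 0.93 = 0.040176 m
Layer 2: 210 × 1.6×10⁻⁴ × 0.9 = 0.03024 m
0.79×10⁻⁴ × 0.63 × 1800 = 0.089586 m
Δh = 0.040176 + 0.03024 + 0.089586 = 0.160002 m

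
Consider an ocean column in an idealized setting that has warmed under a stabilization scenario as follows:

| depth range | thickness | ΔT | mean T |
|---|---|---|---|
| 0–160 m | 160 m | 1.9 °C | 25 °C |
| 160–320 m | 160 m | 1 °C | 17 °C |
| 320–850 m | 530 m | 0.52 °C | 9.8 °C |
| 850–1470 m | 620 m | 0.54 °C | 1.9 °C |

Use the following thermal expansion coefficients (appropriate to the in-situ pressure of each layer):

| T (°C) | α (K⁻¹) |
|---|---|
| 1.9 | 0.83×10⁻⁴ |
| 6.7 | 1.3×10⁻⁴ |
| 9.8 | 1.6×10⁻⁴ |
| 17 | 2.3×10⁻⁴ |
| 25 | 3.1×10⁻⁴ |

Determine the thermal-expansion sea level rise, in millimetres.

Layer 1 at 25 °C → α = 3.1×10⁻⁴ K⁻¹
Layer 2 at 17 °C → α = 2.3×10⁻⁴ K⁻¹
Layer 3 at 9.8 °C → α = 1.6×10⁻⁴ K⁻¹
Layer 4 at 1.9 °C → α = 0.83×10⁻⁴ K⁻¹
0–160 m: 1.9 × 3.1×10⁻⁴ × 160 = 0.09424 m
1 × 160 × 2.3×10⁻⁴ = 0.03680 m
320–850 m: 530 × 1.6×10⁻⁴ × 0.52 = 0.044096 m
Layer 4: 620 × 0.83×10⁻⁴ × 0.54 = 0.0277884 m
Δh = 0.09424 + 0.03680 + 0.044096 + 0.0277884 = 0.2029244 m

203 mm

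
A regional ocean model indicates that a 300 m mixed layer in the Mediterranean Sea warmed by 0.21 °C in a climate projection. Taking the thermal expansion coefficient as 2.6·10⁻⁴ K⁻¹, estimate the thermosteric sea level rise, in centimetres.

Δh = αΔT·H = 2.6×10⁻⁴ × 0.21 × 300 = 0.01638 m

1.64 cm of thermosteric rise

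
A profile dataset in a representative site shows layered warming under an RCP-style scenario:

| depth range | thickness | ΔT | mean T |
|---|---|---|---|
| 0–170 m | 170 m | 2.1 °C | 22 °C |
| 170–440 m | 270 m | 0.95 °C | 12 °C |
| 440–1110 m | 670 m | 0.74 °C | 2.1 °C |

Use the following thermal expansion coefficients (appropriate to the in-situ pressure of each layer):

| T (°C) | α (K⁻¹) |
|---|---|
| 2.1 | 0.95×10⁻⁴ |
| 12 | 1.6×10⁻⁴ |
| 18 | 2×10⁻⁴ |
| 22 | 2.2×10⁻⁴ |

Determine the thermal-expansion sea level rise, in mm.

Layer 1 at 22 °C → α = 2.2×10⁻⁴ K⁻¹
Layer 2 at 12 °C → α = 1.6×10⁻⁴ K⁻¹
Layer 3 at 2.1 °C → α = 0.95×10⁻⁴ K⁻¹
2.2×10⁻⁴ × 2.1 × 170 = 0.07854 m
0.95 × 270 × 1.6×10⁻⁴ = 0.04104 m
Layer 3: 670 × 0.95×10⁻⁴ × 0.74 = 0.047101 m
Δh = 0.07854 + 0.04104 + 0.047101 = 0.166681 m

167 mm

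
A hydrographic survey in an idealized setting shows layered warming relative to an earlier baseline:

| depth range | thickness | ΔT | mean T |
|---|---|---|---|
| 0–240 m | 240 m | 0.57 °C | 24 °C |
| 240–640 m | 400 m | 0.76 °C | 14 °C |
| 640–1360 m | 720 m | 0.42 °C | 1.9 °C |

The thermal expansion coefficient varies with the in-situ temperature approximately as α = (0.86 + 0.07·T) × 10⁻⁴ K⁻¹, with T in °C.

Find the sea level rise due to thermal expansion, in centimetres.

12.1 cm

Layer 1: α = (0.86 + 0.07×24)×10⁻⁴ = 2.54×10⁻⁴ K⁻¹
Layer 2: α = (0.86 + 0.07×14)×10⁻⁴ = 1.84×10⁻⁴ K⁻¹
Layer 3: α = (0.86 + 0.07×1.9)×10⁻⁴ = 0.993×10⁻⁴ K⁻¹
2.54×10⁻⁴ × 0.57 × 240 = 0.0347472 m
1.84×10⁻⁴ × 400 × 0.76 = 0.055936 m
640–1360 m: 0.993×10⁻⁴ × 0.42 × 720 = 0.03002832 m
Δh = 0.0347472 + 0.055936 + 0.03002832 = 0.12071152 m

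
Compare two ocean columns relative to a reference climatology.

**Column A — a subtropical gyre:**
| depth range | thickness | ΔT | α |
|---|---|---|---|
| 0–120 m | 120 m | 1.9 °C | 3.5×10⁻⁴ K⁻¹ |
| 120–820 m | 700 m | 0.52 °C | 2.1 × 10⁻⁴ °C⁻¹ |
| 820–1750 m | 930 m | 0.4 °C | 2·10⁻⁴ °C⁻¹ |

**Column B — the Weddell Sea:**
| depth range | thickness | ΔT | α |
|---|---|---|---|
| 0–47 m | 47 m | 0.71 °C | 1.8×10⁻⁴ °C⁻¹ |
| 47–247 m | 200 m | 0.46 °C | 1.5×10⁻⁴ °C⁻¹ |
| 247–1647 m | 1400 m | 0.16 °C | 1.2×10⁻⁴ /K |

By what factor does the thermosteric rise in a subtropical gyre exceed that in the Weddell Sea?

≈ 4.94×

A Layer 1: 3.5×10⁻⁴ × 120 × 1.9 = 0.07980 m
A 700 × 0.52 × 2.1×10⁻⁴ = 0.07644 m
A 820–1750 m: 930 × 0.4 × 2×10⁻⁴ = 0.07440 m
A total: 0.23064 m
B 0–47 m: 0.71 × 47 × 1.8×10⁻⁴ = 0.0060066 m
B 1.5×10⁻⁴ × 0.46 × 200 = 0.01380 m
B Layer 3: 0.16 × 1400 × 1.2×10⁻⁴ = 0.02688 m
B total: 0.0466866 m
Ratio: 0.23064 / 0.0466866 ≈ 4.940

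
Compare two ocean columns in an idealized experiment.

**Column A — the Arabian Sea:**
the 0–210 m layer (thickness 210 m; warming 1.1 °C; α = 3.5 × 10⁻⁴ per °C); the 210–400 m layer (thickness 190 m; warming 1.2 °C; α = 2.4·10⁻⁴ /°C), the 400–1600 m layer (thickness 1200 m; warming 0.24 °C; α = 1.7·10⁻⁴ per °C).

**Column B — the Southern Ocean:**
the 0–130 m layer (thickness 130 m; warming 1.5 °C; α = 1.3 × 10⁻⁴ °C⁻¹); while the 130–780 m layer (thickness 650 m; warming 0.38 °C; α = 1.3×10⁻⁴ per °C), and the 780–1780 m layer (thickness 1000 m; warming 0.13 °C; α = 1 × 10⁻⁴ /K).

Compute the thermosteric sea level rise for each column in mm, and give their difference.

Δh_A ≈ 185 mm, Δh_B ≈ 70.5 mm; difference ≈ 114 mm

A 1.1 × 210 × 3.5×10⁻⁴ = 0.08085 m
A Layer 2: 1.2 × 190 × 2.4×10⁻⁴ = 0.05472 m
A Layer 3: 1.7×10⁻⁴ × 0.24 × 1200 = 0.04896 m
A total: 0.18453 m
B 0–130 m: 1.3×10⁻⁴ × 130 × 1.5 = 0.02535 m
B Layer 2: 1.3×10⁻⁴ × 650 × 0.38 = 0.03211 m
B 780–1780 m: 0.13 × 1×10⁻⁴ × 1000 = 0.01300 m
B total: 0.07046 m
Difference: 0.18453 − 0.07046 = 0.11407 m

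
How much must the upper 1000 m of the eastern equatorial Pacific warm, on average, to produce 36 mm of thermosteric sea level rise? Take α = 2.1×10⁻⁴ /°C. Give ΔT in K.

about 0.171 K

ΔT = Δh/(αH) = 0.036 / (2.1×10⁻⁴ × 1000) ≈ 0.1714 K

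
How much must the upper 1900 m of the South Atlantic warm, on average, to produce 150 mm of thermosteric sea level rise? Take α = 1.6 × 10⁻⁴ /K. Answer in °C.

ΔT = Δh/(αH) = 0.15 / (1.6×10⁻⁴ × 1900) ≈ 0.4934 °C

0.493 °C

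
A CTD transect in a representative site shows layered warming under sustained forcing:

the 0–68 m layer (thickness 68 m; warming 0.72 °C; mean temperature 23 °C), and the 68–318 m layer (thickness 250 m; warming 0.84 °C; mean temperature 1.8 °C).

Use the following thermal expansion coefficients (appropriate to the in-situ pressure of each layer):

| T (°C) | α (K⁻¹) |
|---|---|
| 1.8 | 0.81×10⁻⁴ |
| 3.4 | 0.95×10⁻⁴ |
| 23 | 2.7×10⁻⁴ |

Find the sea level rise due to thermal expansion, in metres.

Layer 1 at 23 °C → α = 2.7×10⁻⁴ K⁻¹
Layer 2 at 1.8 °C → α = 0.81×10⁻⁴ K⁻¹
0–68 m: 68 × 0.72 × 2.7×10⁻⁴ = 0.0132192 m
68–318 m: 0.81×10⁻⁴ × 0.84 × 250 = 0.01701 m
Δh = 0.0132192 + 0.01701 = 0.0302292 m

Δh ≈ 0.030 m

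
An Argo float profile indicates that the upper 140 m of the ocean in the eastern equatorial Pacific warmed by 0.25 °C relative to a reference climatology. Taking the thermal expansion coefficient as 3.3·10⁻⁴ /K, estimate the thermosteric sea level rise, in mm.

Δh = αΔT·H = 3.3×10⁻⁴ × 0.25 × 140 = 0.01155 m

11.6 mm of thermosteric rise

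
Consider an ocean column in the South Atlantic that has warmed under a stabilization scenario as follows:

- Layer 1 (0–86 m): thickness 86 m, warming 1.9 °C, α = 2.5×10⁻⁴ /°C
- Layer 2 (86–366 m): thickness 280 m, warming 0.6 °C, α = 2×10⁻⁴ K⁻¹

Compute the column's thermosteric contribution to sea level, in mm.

about 74.5 mm

0–86 m: 86 × 2.5×10⁻⁴ × 1.9 = 0.04085 m
86–366 m: 2×10⁻⁴ × 0.6 × 280 = 0.03360 m
Δh = 0.04085 + 0.03360 = 0.07445 m ≈ 74.5 mm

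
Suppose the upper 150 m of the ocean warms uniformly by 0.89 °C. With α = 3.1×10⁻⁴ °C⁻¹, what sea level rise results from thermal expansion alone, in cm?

Δh = 4.1 cm

Δh = αΔT·H = 3.1×10⁻⁴ × 0.89 × 150 = 0.041385 m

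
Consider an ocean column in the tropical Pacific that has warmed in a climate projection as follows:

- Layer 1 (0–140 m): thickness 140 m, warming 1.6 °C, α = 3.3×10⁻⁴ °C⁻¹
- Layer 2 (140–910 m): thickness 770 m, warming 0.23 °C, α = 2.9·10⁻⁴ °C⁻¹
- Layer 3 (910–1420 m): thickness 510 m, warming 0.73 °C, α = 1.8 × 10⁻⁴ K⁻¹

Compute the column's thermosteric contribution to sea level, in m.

0.19 m

0–140 m: 140 × 1.6 × 3.3×10⁻⁴ = 0.07392 m
770 × 2.9×10⁻⁴ × 0.23 = 0.051359 m
Layer 3: 1.8×10⁻⁴ × 510 × 0.73 = 0.067014 m
Δh = 0.07392 + 0.051359 + 0.067014 = 0.192293 m ≈ 0.19 m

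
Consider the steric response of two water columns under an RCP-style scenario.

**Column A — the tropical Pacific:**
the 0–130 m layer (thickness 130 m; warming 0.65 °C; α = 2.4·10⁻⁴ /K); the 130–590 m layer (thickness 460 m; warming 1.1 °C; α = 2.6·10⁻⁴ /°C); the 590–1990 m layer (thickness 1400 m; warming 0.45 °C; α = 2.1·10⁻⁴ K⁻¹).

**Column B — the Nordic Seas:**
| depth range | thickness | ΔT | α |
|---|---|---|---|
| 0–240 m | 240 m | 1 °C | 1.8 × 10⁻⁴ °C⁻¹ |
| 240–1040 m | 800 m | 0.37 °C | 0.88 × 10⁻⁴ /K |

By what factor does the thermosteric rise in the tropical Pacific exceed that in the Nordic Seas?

4.10

A Layer 1: 2.4×10⁻⁴ × 130 × 0.65 = 0.02028 m
A Layer 2: 2.6×10⁻⁴ × 1.1 × 460 = 0.13156 m
A 0.45 × 1400 × 2.1×10⁻⁴ = 0.13230 m
A total: 0.28414 m
B 240 × 1 × 1.8×10⁻⁴ = 0.04320 m
B 800 × 0.37 × 0.88×10⁻⁴ = 0.026048 m
B total: 0.069248 m
Ratio: 0.28414 / 0.069248 ≈ 4.103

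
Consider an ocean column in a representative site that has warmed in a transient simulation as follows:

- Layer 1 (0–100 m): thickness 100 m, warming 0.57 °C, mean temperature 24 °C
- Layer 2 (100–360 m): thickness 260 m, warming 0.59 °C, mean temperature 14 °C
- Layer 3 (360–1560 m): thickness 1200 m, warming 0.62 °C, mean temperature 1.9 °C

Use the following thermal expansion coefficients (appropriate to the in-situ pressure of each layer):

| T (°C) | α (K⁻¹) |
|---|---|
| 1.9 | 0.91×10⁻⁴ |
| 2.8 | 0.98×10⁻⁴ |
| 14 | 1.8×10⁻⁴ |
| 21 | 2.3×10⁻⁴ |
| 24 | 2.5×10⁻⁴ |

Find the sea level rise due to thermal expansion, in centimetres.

Layer 1 at 24 °C → α = 2.5×10⁻⁴ K⁻¹
Layer 2 at 14 °C → α = 1.8×10⁻⁴ K⁻¹
Layer 3 at 1.9 °C → α = 0.91×10⁻⁴ K⁻¹
0.57 × 100 × 2.5×10⁻⁴ = 0.01425 m
Layer 2: 260 × 0.59 × 1.8×10⁻⁴ = 0.027612 m
360–1560 m: 0.91×10⁻⁴ × 1200 × 0.62 = 0.067704 m
Δh = 0.01425 + 0.027612 + 0.067704 = 0.109566 m

Δh ≈ 11.0 cm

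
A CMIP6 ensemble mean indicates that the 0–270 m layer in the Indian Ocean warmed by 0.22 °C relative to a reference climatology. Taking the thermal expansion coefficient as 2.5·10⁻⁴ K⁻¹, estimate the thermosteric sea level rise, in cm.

Δh = αΔT·H = 2.5×10⁻⁴ × 0.22 × 270 = 0.01485 m

1.49 cm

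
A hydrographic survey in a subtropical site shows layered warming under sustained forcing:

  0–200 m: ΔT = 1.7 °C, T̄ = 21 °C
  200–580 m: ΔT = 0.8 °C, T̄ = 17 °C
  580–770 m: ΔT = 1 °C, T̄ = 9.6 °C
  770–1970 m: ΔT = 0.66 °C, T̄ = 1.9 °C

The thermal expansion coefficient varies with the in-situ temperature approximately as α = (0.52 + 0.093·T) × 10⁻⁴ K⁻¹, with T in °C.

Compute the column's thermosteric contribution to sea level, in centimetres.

Layer 1: α = (0.52 + 0.093×21)×10⁻⁴ = 2.473×10⁻⁴ K⁻¹
Layer 2: α = (0.52 + 0.093×17)×10⁻⁴ = 2.101×10⁻⁴ K⁻¹
Layer 3: α = (0.52 + 0.093×9.6)×10⁻⁴ = 1.4128×10⁻⁴ K⁻¹
Layer 4: α = (0.52 + 0.093×1.9)×10⁻⁴ = 0.6967×10⁻⁴ K⁻¹
2.473×10⁻⁴ × 1.7 × 200 = 0.084082 m
0.8 × 380 × 2.101×10⁻⁴ = 0.0638704 m
Layer 3: 190 × 1.4128×10⁻⁴ × 1 = 0.0268432 m
Layer 4: 0.66 × 0.6967×10⁻⁴ × 1200 = 0.05517864 m
Δh = 0.084082 + 0.0638704 + 0.0268432 + 0.05517864 = 0.22997424 m ≈ 23 cm

23 cm of thermosteric rise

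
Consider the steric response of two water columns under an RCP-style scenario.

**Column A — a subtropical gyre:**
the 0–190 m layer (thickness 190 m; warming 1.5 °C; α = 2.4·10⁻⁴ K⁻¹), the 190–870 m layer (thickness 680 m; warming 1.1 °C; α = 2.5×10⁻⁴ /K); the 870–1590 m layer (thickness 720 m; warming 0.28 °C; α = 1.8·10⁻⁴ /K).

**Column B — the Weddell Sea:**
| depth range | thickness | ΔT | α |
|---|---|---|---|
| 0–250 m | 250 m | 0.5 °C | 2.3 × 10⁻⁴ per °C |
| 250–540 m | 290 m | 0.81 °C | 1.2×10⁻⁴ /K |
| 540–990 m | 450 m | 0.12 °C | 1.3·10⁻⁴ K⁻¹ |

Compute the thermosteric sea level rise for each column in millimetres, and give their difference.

A Layer 1: 190 × 1.5 × 2.4×10⁻⁴ = 0.06840 m
A 190–870 m: 2.5×10⁻⁴ × 680 × 1.1 = 0.18700 m
A 0.28 × 720 × 1.8×10⁻⁴ = 0.036288 m
A total: 0.291688 m
B Layer 1: 250 × 2.3×10⁻⁴ × 0.5 = 0.02875 m
B Layer 2: 1.2×10⁻⁴ × 290 × 0.81 = 0.028188 m
B 0.12 × 450 × 1.3×10⁻⁴ = 0.00702 m
B total: 0.063958 m
Difference: 0.291688 − 0.063958 = 0.22773 m

A: 290 mm; B: 64 mm; difference 230 mm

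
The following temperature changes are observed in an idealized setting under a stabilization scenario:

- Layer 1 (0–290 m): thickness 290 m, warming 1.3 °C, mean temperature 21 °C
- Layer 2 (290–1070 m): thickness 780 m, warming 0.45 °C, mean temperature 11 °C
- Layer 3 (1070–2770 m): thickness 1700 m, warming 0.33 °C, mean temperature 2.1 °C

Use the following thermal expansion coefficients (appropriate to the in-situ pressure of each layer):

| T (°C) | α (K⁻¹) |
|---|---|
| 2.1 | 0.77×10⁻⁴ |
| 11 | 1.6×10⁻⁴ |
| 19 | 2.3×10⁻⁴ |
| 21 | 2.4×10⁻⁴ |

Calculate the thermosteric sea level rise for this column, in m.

Δh ≈ 0.190 m

Layer 1 at 21 °C → α = 2.4×10⁻⁴ K⁻¹
Layer 2 at 11 °C → α = 1.6×10⁻⁴ K⁻¹
Layer 3 at 2.1 °C → α = 0.77×10⁻⁴ K⁻¹
0–290 m: 1.3 × 2.4×10⁻⁴ × 290 = 0.09048 m
0.45 × 780 × 1.6×10⁻⁴ = 0.05616 m
1700 × 0.33 × 0.77×10⁻⁴ = 0.043197 m
Δh = 0.09048 + 0.05616 + 0.043197 = 0.189837 m ≈ 0.190 m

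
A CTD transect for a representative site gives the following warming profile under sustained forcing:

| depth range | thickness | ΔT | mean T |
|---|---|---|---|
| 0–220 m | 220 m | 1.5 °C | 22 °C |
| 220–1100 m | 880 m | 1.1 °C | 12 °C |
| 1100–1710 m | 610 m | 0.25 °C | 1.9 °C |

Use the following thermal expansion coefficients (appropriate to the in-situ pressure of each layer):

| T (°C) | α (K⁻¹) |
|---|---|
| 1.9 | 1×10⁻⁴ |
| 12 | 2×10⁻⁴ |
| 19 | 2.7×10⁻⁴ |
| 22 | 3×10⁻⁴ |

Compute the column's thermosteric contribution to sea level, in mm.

Layer 1 at 22 °C → α = 3×10⁻⁴ K⁻¹
Layer 2 at 12 °C → α = 2×10⁻⁴ K⁻¹
Layer 3 at 1.9 °C → α = 1×10⁻⁴ K⁻¹
0–220 m: 3×10⁻⁴ × 1.5 × 220 = 0.09900 m
Layer 2: 1.1 × 880 × 2×10⁻⁴ = 0.19360 m
Layer 3: 0.25 × 610 × 1×10⁻⁴ = 0.01525 m
Δh = 0.09900 + 0.19360 + 0.01525 = 0.30785 m

about 308 mm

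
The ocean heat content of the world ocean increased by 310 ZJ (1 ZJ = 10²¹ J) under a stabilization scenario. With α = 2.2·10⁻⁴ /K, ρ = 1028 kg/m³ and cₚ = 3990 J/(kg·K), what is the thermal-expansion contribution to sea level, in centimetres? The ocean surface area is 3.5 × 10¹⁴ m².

Per unit area: Q = 310×10²¹ / (3.5×10¹⁴) ≈ 8.857×10⁸ J/m²
Δh = αQ/(ρcₚ) = 2.2×10⁻⁴ × 8.857×10⁸ / (1028 × 3990) ≈ 0.047505 m

4.75 cm of thermosteric rise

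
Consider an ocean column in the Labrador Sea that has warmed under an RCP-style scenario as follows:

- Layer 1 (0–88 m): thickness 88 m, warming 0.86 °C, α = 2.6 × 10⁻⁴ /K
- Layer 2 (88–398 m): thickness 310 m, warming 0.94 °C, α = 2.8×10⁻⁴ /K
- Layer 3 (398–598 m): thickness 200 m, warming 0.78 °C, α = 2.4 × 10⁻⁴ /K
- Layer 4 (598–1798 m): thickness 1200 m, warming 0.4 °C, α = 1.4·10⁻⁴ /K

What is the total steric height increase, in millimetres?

88 × 0.86 × 2.6×10⁻⁴ = 0.0196768 m
Layer 2: 310 × 2.8×10⁻⁴ × 0.94 = 0.081592 m
0.78 × 200 × 2.4×10⁻⁴ = 0.03744 m
1200 × 0.4 × 1.4×10⁻⁴ = 0.06720 m
Δh = 0.0196768 + 0.081592 + 0.03744 + 0.06720 = 0.2059088 m

about 210 mm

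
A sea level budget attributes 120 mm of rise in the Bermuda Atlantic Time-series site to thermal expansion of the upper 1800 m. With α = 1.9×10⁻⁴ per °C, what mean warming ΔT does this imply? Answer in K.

0.351 K

ΔT = Δh/(αH) = 0.12 / (1.9×10⁻⁴ × 1800) ≈ 0.3509 K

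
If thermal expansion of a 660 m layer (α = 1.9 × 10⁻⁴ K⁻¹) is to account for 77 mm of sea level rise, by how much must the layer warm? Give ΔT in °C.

0.614 °C

ΔT = Δh/(αH) = 0.077 / (1.9×10⁻⁴ × 660) ≈ 0.6140 °C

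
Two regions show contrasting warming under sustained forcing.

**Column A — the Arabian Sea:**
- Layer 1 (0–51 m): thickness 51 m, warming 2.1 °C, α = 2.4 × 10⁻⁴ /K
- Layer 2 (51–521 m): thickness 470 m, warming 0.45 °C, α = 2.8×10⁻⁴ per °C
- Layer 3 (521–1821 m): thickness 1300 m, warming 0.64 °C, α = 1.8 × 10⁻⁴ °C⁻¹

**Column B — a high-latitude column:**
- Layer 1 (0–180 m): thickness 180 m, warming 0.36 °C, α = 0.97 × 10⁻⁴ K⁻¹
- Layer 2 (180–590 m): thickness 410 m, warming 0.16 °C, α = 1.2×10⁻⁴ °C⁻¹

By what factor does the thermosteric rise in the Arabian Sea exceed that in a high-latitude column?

A 51 × 2.4×10⁻⁴ × 2.1 = 0.025704 m
A 51–521 m: 0.45 × 470 × 2.8×10⁻⁴ = 0.05922 m
A 521–1821 m: 1300 × 1.8×10⁻⁴ × 0.64 = 0.14976 m
A total: 0.234684 m
B Layer 1: 0.36 × 0.97×10⁻⁴ × 180 = 0.0062856 m
B 0.16 × 1.2×10⁻⁴ × 410 = 0.007872 m
B total: 0.0141576 m
Ratio: 0.234684 / 0.0141576 ≈ 16.58

16.6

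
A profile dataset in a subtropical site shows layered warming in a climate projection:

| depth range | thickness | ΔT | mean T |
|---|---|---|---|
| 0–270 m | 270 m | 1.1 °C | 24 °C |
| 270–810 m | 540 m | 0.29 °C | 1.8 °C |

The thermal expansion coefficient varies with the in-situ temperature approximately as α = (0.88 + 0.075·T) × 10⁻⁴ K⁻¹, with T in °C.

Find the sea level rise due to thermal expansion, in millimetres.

Δh ≈ 95.5 mm

Layer 1: α = (0.88 + 0.075×24)×10⁻⁴ = 2.68×10⁻⁴ K⁻¹
Layer 2: α = (0.88 + 0.075×1.8)×10⁻⁴ = 1.015×10⁻⁴ K⁻¹
2.68×10⁻⁴ × 270 × 1.1 = 0.079596 m
270–810 m: 0.29 × 540 × 1.015×10⁻⁴ = 0.0158949 m
Δh = 0.079596 + 0.0158949 = 0.0954909 m ≈ 95.5 mm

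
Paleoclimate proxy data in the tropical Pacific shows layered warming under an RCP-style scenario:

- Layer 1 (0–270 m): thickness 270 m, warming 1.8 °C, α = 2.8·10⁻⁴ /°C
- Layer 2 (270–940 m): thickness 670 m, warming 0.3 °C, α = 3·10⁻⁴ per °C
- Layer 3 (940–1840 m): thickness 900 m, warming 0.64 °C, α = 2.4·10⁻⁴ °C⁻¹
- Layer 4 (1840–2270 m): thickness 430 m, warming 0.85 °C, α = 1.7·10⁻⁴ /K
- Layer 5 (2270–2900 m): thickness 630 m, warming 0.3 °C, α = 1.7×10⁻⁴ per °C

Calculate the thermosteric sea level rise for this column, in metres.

2.8×10⁻⁴ × 270 × 1.8 = 0.13608 m
3×10⁻⁴ × 670 × 0.3 = 0.06030 m
Layer 3: 2.4×10⁻⁴ × 0.64 × 900 = 0.13824 m
Layer 4: 1.7×10⁻⁴ × 430 × 0.85 = 0.062135 m
2270–2900 m: 0.3 × 630 × 1.7×10⁻⁴ = 0.03213 m
Δh = 0.13608 + 0.06030 + 0.13824 + 0.062135 + 0.03213 = 0.428885 m

0.429 m of thermosteric rise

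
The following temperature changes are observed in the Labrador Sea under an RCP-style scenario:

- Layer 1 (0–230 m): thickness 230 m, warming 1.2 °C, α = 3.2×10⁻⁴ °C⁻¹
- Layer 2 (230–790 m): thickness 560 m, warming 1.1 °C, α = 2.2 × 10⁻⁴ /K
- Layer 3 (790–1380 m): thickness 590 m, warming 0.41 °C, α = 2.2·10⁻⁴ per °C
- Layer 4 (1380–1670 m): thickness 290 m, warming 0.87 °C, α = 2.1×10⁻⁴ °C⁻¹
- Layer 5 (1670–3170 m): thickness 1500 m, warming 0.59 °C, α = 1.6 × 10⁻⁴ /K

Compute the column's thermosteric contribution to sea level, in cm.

230 × 3.2×10⁻⁴ × 1.2 = 0.08832 m
1.1 × 560 × 2.2×10⁻⁴ = 0.13552 m
Layer 3: 590 × 2.2×10⁻⁴ × 0.41 = 0.053218 m
1380–1670 m: 290 × 2.1×10⁻⁴ × 0.87 = 0.052983 m
Layer 5: 1.6×10⁻⁴ × 1500 × 0.59 = 0.14160 m
Δh = 0.08832 + 0.13552 + 0.053218 + 0.052983 + 0.14160 = 0.471641 m

Δh = 47.2 cm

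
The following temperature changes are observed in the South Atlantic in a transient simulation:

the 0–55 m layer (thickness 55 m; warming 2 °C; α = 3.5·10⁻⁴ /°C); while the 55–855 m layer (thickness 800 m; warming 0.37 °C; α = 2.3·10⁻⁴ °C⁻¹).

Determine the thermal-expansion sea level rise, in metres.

3.5×10⁻⁴ × 55 × 2 = 0.03850 m
Layer 2: 2.3×10⁻⁴ × 0.37 × 800 = 0.06808 m
Δh = 0.03850 + 0.06808 = 0.10658 m ≈ 0.107 m

Δh ≈ 0.107 m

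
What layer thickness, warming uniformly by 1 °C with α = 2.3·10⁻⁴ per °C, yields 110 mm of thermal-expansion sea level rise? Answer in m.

about 478 m

H = Δh/(αΔT) = 0.11 / (2.3×10⁻⁴ × 1) ≈ 478.3 m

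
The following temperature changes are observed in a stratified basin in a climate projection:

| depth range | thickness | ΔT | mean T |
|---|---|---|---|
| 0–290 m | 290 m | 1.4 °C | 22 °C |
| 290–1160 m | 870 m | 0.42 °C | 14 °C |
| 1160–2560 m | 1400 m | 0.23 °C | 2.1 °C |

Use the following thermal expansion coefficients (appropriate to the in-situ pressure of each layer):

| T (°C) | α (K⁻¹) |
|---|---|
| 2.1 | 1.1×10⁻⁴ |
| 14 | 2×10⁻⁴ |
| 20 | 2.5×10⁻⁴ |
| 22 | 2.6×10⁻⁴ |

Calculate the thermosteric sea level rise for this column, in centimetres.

about 21.4 cm

Layer 1 at 22 °C → α = 2.6×10⁻⁴ K⁻¹
Layer 2 at 14 °C → α = 2×10⁻⁴ K⁻¹
Layer 3 at 2.1 °C → α = 1.1×10⁻⁴ K⁻¹
290 × 1.4 × 2.6×10⁻⁴ = 0.10556 m
0.42 × 870 × 2×10⁻⁴ = 0.07308 m
1160–2560 m: 0.23 × 1.1×10⁻⁴ × 1400 = 0.03542 m
Δh = 0.10556 + 0.07308 + 0.03542 = 0.21406 m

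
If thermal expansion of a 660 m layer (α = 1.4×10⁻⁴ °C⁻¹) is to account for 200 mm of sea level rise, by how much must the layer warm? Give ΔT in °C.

ΔT ≈ 2.2 °C

ΔT = Δh/(αH) = 0.2 / (1.4×10⁻⁴ × 660) ≈ 2.165 °C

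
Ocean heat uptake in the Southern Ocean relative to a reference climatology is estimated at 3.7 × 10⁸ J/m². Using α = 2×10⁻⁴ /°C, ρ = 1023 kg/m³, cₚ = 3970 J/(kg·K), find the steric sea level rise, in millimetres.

Δh = αQ/(ρcₚ) = 2×10⁻⁴ × 3.7×10⁸ / (1023 × 3970) ≈ 0.018221 m

Δh ≈ 18 mm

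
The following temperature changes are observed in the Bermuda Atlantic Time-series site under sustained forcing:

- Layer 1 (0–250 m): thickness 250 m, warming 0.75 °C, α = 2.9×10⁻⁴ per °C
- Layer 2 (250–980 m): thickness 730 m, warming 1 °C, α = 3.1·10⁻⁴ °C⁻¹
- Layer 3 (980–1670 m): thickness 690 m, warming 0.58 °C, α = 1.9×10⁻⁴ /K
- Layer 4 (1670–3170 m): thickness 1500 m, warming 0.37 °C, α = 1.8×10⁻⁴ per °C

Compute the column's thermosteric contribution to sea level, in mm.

Δh = 460 mm

Layer 1: 2.9×10⁻⁴ × 250 × 0.75 = 0.054375 m
3.1×10⁻⁴ × 730 × 1 = 0.22630 m
Layer 3: 0.58 × 690 × 1.9×10⁻⁴ = 0.076038 m
Layer 4: 1.8×10⁻⁴ × 1500 × 0.37 = 0.09990 m
Δh = 0.054375 + 0.22630 + 0.076038 + 0.09990 = 0.456613 m ≈ 460 mm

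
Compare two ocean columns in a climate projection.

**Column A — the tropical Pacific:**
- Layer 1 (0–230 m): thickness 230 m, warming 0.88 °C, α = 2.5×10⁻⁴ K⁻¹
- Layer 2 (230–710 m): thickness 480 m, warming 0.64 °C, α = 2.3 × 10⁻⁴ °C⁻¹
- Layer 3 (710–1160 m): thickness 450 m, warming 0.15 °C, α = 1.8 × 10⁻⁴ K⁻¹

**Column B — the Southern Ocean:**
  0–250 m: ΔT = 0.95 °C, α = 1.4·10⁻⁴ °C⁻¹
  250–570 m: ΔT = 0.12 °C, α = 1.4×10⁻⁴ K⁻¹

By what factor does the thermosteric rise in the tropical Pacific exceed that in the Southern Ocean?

3.45

A Layer 1: 230 × 0.88 × 2.5×10⁻⁴ = 0.05060 m
A 230–710 m: 2.3×10⁻⁴ × 480 × 0.64 = 0.070656 m
A Layer 3: 0.15 × 450 × 1.8×10⁻⁴ = 0.01215 m
A total: 0.133406 m
B Layer 1: 0.95 × 1.4×10⁻⁴ × 250 = 0.03325 m
B Layer 2: 320 × 1.4×10⁻⁴ × 0.12 = 0.005376 m
B total: 0.038626 m
Ratio: 0.133406 / 0.038626 ≈ 3.454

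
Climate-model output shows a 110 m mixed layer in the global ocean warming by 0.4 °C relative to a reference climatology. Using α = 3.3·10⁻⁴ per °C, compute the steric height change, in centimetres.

Δh = αΔT·H = 3.3×10⁻⁴ × 0.4 × 110 = 0.01452 m

Δh ≈ 1.5 cm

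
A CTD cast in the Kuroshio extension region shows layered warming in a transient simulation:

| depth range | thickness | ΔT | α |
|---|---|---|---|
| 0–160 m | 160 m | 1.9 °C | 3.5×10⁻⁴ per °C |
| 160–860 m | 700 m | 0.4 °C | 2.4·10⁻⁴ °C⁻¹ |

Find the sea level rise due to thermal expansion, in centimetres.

0–160 m: 3.5×10⁻⁴ × 1.9 × 160 = 0.10640 m
2.4×10⁻⁴ × 0.4 × 700 = 0.06720 m
Δh = 0.10640 + 0.06720 = 0.17360 m

Δh = 17.4 cm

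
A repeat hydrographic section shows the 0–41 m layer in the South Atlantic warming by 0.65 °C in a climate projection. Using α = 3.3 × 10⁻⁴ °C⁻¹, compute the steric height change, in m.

about 0.00879 m

Δh = αΔT·H = 3.3×10⁻⁴ × 0.65 × 41 = 0.0087945 m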